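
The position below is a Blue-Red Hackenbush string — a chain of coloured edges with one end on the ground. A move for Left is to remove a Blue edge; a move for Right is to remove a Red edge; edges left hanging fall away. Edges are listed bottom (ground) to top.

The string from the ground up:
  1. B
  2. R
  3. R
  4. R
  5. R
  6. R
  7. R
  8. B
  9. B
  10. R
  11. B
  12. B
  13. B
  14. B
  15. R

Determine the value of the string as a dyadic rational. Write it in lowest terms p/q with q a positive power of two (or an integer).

Prefix values for B R R R R R R B B R B B B B R via {L|R} + simplicity:
g(B) = { 0 | ∅ } so 1
g(BR) = { 0 | 1 } so 1/2
g(BRR) = { 0 | 1/2; 1 } so 1/4
g(BRRR) = { 0 | 1/4; 1/2; 1 } so 1/8
g(BRRRR) = { 0 | 1/8; 1/4; 1/2; 1 } so 1/16
g(BRRRRR) = { 0 | 1/16; 1/8; 1/4; 1/2; 1 } so 1/32
g(BRRRRRR) = { 0 | 1/32; 1/16; 1/8; 1/4; 1/2; 1 } so 1/64
g(BRRRRRRB) = { 0; 1/64 | 1/32; 1/16; 1/8; 1/4; 1/2; 1 } so 3/128
g(BRRRRRRBB) = { 0; 1/64; 3/128 | 1/32; 1/16; 1/8; 1/4; 1/2; 1 } so 7/256
g(BRRRRRRBBR) = { 0; 1/64; 3/128 | 7/256; 1/32; 1/16; 1/8; 1/4; 1/2; 1 } so 13/512
g(BRRRRRRBBRB) = { 0; 1/64; 3/128; 13/512 | 7/256; 1/32; 1/16; 1/8; 1/4; 1/2; 1 } so 27/1024
g(BRRRRRRBBRBB) = { 0; 1/64; 3/128; 13/512; 27/1024 | 7/256; 1/32; 1/16; 1/8; 1/4; 1/2; 1 } so 55/2048
g(BRRRRRRBBRBBB) = { 0; 1/64; 3/128; 13/512; 27/1024; 55/2048 | 7/256; 1/32; 1/16; 1/8; 1/4; 1/2; 1 } so 111/4096
g(BRRRRRRBBRBBBB) = { 0; 1/64; 3/128; 13/512; 27/1024; 55/2048; 111/4096 | 7/256; 1/32; 1/16; 1/8; 1/4; 1/2; 1 } so 223/8192
g(BRRRRRRBBRBBBBR) = { 0; 1/64; 3/128; 13/512; 27/1024; 55/2048; 111/4096 | 223/8192; 7/256; 1/32; 1/16; 1/8; 1/4; 1/2; 1 } so 445/16384

445/16384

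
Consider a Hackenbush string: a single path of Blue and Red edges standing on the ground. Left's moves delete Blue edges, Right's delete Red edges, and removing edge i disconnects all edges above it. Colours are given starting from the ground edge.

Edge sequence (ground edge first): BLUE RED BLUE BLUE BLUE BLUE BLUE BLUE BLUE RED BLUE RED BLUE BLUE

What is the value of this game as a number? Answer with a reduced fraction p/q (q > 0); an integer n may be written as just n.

Build value(s[:k]) for k = 1..14, string s = BLUE RED BLUE BLUE BLUE BLUE BLUE BLUE BLUE RED BLUE RED BLUE BLUE.
step 1: add BLUE to get B; options L={ 0 } R={ · } ⇒ 1
step 2: add RED to get BR; options L={ 0 } R={ 1 } ⇒ 1/2
step 3: add BLUE to get BRB; options L={ 0, 1/2 } R={ 1 } ⇒ 3/4
step 4: add BLUE to get BRBB; options L={ 0, 1/2, 3/4 } R={ 1 } ⇒ 7/8
step 5: add BLUE to get BRBBB; options L={ 0, 1/2, 3/4, 7/8 } R={ 1 } ⇒ 15/16
step 6: add BLUE to get BRBBBB; options L={ 0, 1/2, 3/4, 7/8, 15/16 } R={ 1 } ⇒ 31/32
step 7: add BLUE to get BRBBBBB; options L={ 0, 1/2, 3/4, 7/8, 15/16, 31/32 } R={ 1 } ⇒ 63/64
step 8: add BLUE to get BRBBBBBB; options L={ 0, 1/2, 3/4, 7/8, 15/16, 31/32, 63/64 } R={ 1 } ⇒ 127/128
step 9: add BLUE to get BRBBBBBBB; options L={ 0, 1/2, 3/4, 7/8, 15/16, 31/32, 63/64, 127/128 } R={ 1 } ⇒ 255/256
step 10: add RED to get BRBBBBBBBR; options L={ 0, 1/2, 3/4, 7/8, 15/16, 31/32, 63/64, 127/128 } R={ 255/256, 1 } ⇒ 509/512
step 11: add BLUE to get BRBBBBBBBRB; options L={ 0, 1/2, 3/4, 7/8, 15/16, 31/32, 63/64, 127/128, 509/512 } R={ 255/256, 1 } ⇒ 1019/1024
step 12: add RED to get BRBBBBBBBRBR; options L={ 0, 1/2, 3/4, 7/8, 15/16, 31/32, 63/64, 127/128, 509/512 } R={ 1019/1024, 255/256, 1 } ⇒ 2037/2048
step 13: add BLUE to get BRBBBBBBBRBRB; options L={ 0, 1/2, 3/4, 7/8, 15/16, 31/32, 63/64, 127/128, 509/512, 2037/2048 } R={ 1019/1024, 255/256, 1 } ⇒ 4075/4096
step 14: add BLUE to get BRBBBBBBBRBRBB; options L={ 0, 1/2, 3/4, 7/8, 15/16, 31/32, 63/64, 127/128, 509/512, 2037/2048, 4075/4096 } R={ 1019/1024, 255/256, 1 } ⇒ 8151/8192

8151/8192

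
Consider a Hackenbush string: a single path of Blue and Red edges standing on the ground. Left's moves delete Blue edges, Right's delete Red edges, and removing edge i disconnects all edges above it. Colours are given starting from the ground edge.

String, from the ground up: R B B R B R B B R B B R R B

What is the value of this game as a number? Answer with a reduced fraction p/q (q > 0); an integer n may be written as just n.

-2637/8192

Prefix values for R B B R B R B B R B B R R B via {L|R} + simplicity:
R: Left { · }, Right { 0 } ⇒ simplest -1
RB: Left { -1 }, Right { 0 } ⇒ simplest -1/2
RBB: Left { -1; -1/2 }, Right { 0 } ⇒ simplest -1/4
RBBR: Left { -1; -1/2 }, Right { -1/4; 0 } ⇒ simplest -3/8
RBBRB: Left { -1; -1/2; -3/8 }, Right { -1/4; 0 } ⇒ simplest -5/16
RBBRBR: Left { -1; -1/2; -3/8 }, Right { -5/16; -1/4; 0 } ⇒ simplest -11/32
RBBRBRB: Left { -1; -1/2; -3/8; -11/32 }, Right { -5/16; -1/4; 0 } ⇒ simplest -21/64
RBBRBRBB: Left { -1; -1/2; -3/8; -11/32; -21/64 }, Right { -5/16; -1/4; 0 } ⇒ simplest -41/128
RBBRBRBBR: Left { -1; -1/2; -3/8; -11/32; -21/64 }, Right { -41/128; -5/16; -1/4; 0 } ⇒ simplest -83/256
RBBRBRBBRB: Left { -1; -1/2; -3/8; -11/32; -21/64; -83/256 }, Right { -41/128; -5/16; -1/4; 0 } ⇒ simplest -165/512
RBBRBRBBRBB: Left { -1; -1/2; -3/8; -11/32; -21/64; -83/256; -165/512 }, Right { -41/128; -5/16; -1/4; 0 } ⇒ simplest -329/1024
RBBRBRBBRBBR: Left { -1; -1/2; -3/8; -11/32; -21/64; -83/256; -165/512 }, Right { -329/1024; -41/128; -5/16; -1/4; 0 } ⇒ simplest -659/2048
RBBRBRBBRBBRR: Left { -1; -1/2; -3/8; -11/32; -21/64; -83/256; -165/512 }, Right { -659/2048; -329/1024; -41/128; -5/16; -1/4; 0 } ⇒ simplest -1319/4096
RBBRBRBBRBBRRB: Left { -1; -1/2; -3/8; -11/32; -21/64; -83/256; -165/512; -1319/4096 }, Right { -659/2048; -329/1024; -41/128; -5/16; -1/4; 0 } ⇒ simplest -2637/8192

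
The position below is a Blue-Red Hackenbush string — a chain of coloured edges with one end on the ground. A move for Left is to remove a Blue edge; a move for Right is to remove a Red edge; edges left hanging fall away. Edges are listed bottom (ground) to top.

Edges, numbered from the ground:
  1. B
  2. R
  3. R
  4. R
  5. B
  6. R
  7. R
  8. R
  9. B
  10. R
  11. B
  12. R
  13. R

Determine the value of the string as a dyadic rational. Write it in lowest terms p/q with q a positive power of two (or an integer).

edge 1 of 13 (B): { 0 | (no moves) } so 1
edge 2 of 13 (R): { 0 | 1 } so 1/2
edge 3 of 13 (R): { 0 | 1/2; 1 } so 1/4
edge 4 of 13 (R): { 0 | 1/4; 1/2; 1 } so 1/8
edge 5 of 13 (B): { 0; 1/8 | 1/4; 1/2; 1 } so 3/16
edge 6 of 13 (R): { 0; 1/8 | 3/16; 1/4; 1/2; 1 } so 5/32
edge 7 of 13 (R): { 0; 1/8 | 5/32; 3/16; 1/4; 1/2; 1 } so 9/64
edge 8 of 13 (R): { 0; 1/8 | 9/64; 5/32; 3/16; 1/4; 1/2; 1 } so 17/128
edge 9 of 13 (B): { 0; 1/8; 17/128 | 9/64; 5/32; 3/16; 1/4; 1/2; 1 } so 35/256
edge 10 of 13 (R): { 0; 1/8; 17/128 | 35/256; 9/64; 5/32; 3/16; 1/4; 1/2; 1 } so 69/512
edge 11 of 13 (B): { 0; 1/8; 17/128; 69/512 | 35/256; 9/64; 5/32; 3/16; 1/4; 1/2; 1 } so 139/1024
edge 12 of 13 (R): { 0; 1/8; 17/128; 69/512 | 139/1024; 35/256; 9/64; 5/32; 3/16; 1/4; 1/2; 1 } so 277/2048
edge 13 of 13 (R): { 0; 1/8; 17/128; 69/512 | 277/2048; 139/1024; 35/256; 9/64; 5/32; 3/16; 1/4; 1/2; 1 } so 553/4096

553/4096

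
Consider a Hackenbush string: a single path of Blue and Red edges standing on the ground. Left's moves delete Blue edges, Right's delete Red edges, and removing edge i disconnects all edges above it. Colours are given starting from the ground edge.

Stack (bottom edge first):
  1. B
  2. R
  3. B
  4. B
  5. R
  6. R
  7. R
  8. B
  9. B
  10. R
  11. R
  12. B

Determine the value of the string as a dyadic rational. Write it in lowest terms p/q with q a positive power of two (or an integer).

1587/2048

B: Left { 0 }, Right { (no moves) } → simplest 1
BR: Left { 0 }, Right { 1 } → simplest 1/2
BRB: Left { 0 1/2 }, Right { 1 } → simplest 3/4
BRBB: Left { 0 1/2 3/4 }, Right { 1 } → simplest 7/8
BRBBR: Left { 0 1/2 3/4 }, Right { 7/8 1 } → simplest 13/16
BRBBRR: Left { 0 1/2 3/4 }, Right { 13/16 7/8 1 } → simplest 25/32
BRBBRRR: Left { 0 1/2 3/4 }, Right { 25/32 13/16 7/8 1 } → simplest 49/64
BRBBRRRB: Left { 0 1/2 3/4 49/64 }, Right { 25/32 13/16 7/8 1 } → simplest 99/128
BRBBRRRBB: Left { 0 1/2 3/4 49/64 99/128 }, Right { 25/32 13/16 7/8 1 } → simplest 199/256
BRBBRRRBBR: Left { 0 1/2 3/4 49/64 99/128 }, Right { 199/256 25/32 13/16 7/8 1 } → simplest 397/512
BRBBRRRBBRR: Left { 0 1/2 3/4 49/64 99/128 }, Right { 397/512 199/256 25/32 13/16 7/8 1 } → simplest 793/1024
BRBBRRRBBRRB: Left { 0 1/2 3/4 49/64 99/128 793/1024 }, Right { 397/512 199/256 25/32 13/16 7/8 1 } → simplest 1587/2048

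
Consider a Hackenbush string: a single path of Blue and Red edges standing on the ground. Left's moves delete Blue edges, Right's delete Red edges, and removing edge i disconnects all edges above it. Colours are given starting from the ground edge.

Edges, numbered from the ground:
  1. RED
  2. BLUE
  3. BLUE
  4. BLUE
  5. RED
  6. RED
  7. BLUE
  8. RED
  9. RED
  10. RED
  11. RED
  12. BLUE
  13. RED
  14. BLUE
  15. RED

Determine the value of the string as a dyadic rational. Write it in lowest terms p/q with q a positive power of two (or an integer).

edge 1 of 15 (RED): { none | 0 } → -1
edge 2 of 15 (BLUE): { -1 | 0 } → -1/2
edge 3 of 15 (BLUE): { -1,-1/2 | 0 } → -1/4
edge 4 of 15 (BLUE): { -1,-1/2,-1/4 | 0 } → -1/8
edge 5 of 15 (RED): { -1,-1/2,-1/4 | -1/8,0 } → -3/16
edge 6 of 15 (RED): { -1,-1/2,-1/4 | -3/16,-1/8,0 } → -7/32
edge 7 of 15 (BLUE): { -1,-1/2,-1/4,-7/32 | -3/16,-1/8,0 } → -13/64
edge 8 of 15 (RED): { -1,-1/2,-1/4,-7/32 | -13/64,-3/16,-1/8,0 } → -27/128
edge 9 of 15 (RED): { -1,-1/2,-1/4,-7/32 | -27/128,-13/64,-3/16,-1/8,0 } → -55/256
edge 10 of 15 (RED): { -1,-1/2,-1/4,-7/32 | -55/256,-27/128,-13/64,-3/16,-1/8,0 } → -111/512
edge 11 of 15 (RED): { -1,-1/2,-1/4,-7/32 | -111/512,-55/256,-27/128,-13/64,-3/16,-1/8,0 } → -223/1024
edge 12 of 15 (BLUE): { -1,-1/2,-1/4,-7/32,-223/1024 | -111/512,-55/256,-27/128,-13/64,-3/16,-1/8,0 } → -445/2048
edge 13 of 15 (RED): { -1,-1/2,-1/4,-7/32,-223/1024 | -445/2048,-111/512,-55/256,-27/128,-13/64,-3/16,-1/8,0 } → -891/4096
edge 14 of 15 (BLUE): { -1,-1/2,-1/4,-7/32,-223/1024,-891/4096 | -445/2048,-111/512,-55/256,-27/128,-13/64,-3/16,-1/8,0 } → -1781/8192
edge 15 of 15 (RED): { -1,-1/2,-1/4,-7/32,-223/1024,-891/4096 | -1781/8192,-445/2048,-111/512,-55/256,-27/128,-13/64,-3/16,-1/8,0 } → -3563/16384

-3563/16384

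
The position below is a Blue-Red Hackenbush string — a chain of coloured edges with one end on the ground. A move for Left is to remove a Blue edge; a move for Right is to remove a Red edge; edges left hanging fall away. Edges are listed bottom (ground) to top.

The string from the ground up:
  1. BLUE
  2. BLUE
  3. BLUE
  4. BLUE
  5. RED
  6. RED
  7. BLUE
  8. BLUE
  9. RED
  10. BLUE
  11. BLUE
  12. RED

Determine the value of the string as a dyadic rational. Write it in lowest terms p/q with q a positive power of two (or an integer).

Recurse on prefixes of the 12-edge string BLUE BLUE BLUE BLUE RED RED BLUE BLUE RED BLUE BLUE RED:
edge 1 of 12 (BLUE): { 0 |  } → 1
edge 2 of 12 (BLUE): { 0, 1 |  } → 2
edge 3 of 12 (BLUE): { 0, 1, 2 |  } → 3
edge 4 of 12 (BLUE): { 0, 1, 2, 3 |  } → 4
edge 5 of 12 (RED): { 0, 1, 2, 3 | 4 } → 7/2
edge 6 of 12 (RED): { 0, 1, 2, 3 | 7/2, 4 } → 13/4
edge 7 of 12 (BLUE): { 0, 1, 2, 3, 13/4 | 7/2, 4 } → 27/8
edge 8 of 12 (BLUE): { 0, 1, 2, 3, 13/4, 27/8 | 7/2, 4 } → 55/16
edge 9 of 12 (RED): { 0, 1, 2, 3, 13/4, 27/8 | 55/16, 7/2, 4 } → 109/32
edge 10 of 12 (BLUE): { 0, 1, 2, 3, 13/4, 27/8, 109/32 | 55/16, 7/2, 4 } → 219/64
edge 11 of 12 (BLUE): { 0, 1, 2, 3, 13/4, 27/8, 109/32, 219/64 | 55/16, 7/2, 4 } → 439/128
edge 12 of 12 (RED): { 0, 1, 2, 3, 13/4, 27/8, 109/32, 219/64 | 439/128, 55/16, 7/2, 4 } → 877/256

877/256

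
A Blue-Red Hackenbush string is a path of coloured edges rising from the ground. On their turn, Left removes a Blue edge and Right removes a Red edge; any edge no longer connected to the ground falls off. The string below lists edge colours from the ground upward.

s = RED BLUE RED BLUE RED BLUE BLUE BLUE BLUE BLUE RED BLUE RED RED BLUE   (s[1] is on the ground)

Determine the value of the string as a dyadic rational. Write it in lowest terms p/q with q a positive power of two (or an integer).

Build value(s[:k]) for k = 1..15, string s = RED BLUE RED BLUE RED BLUE BLUE BLUE BLUE BLUE RED BLUE RED RED BLUE.
R: Left { none }, Right { 0 } ⇒ simplest -1
RB: Left { -1 }, Right { 0 } ⇒ simplest -1/2
RBR: Left { -1 }, Right { -1/2,0 } ⇒ simplest -3/4
RBRB: Left { -1,-3/4 }, Right { -1/2,0 } ⇒ simplest -5/8
RBRBR: Left { -1,-3/4 }, Right { -5/8,-1/2,0 } ⇒ simplest -11/16
RBRBRB: Left { -1,-3/4,-11/16 }, Right { -5/8,-1/2,0 } ⇒ simplest -21/32
RBRBRBB: Left { -1,-3/4,-11/16,-21/32 }, Right { -5/8,-1/2,0 } ⇒ simplest -41/64
RBRBRBBB: Left { -1,-3/4,-11/16,-21/32,-41/64 }, Right { -5/8,-1/2,0 } ⇒ simplest -81/128
RBRBRBBBB: Left { -1,-3/4,-11/16,-21/32,-41/64,-81/128 }, Right { -5/8,-1/2,0 } ⇒ simplest -161/256
RBRBRBBBBB: Left { -1,-3/4,-11/16,-21/32,-41/64,-81/128,-161/256 }, Right { -5/8,-1/2,0 } ⇒ simplest -321/512
RBRBRBBBBBR: Left { -1,-3/4,-11/16,-21/32,-41/64,-81/128,-161/256 }, Right { -321/512,-5/8,-1/2,0 } ⇒ simplest -643/1024
RBRBRBBBBBRB: Left { -1,-3/4,-11/16,-21/32,-41/64,-81/128,-161/256,-643/1024 }, Right { -321/512,-5/8,-1/2,0 } ⇒ simplest -1285/2048
RBRBRBBBBBRBR: Left { -1,-3/4,-11/16,-21/32,-41/64,-81/128,-161/256,-643/1024 }, Right { -1285/2048,-321/512,-5/8,-1/2,0 } ⇒ simplest -2571/4096
RBRBRBBBBBRBRR: Left { -1,-3/4,-11/16,-21/32,-41/64,-81/128,-161/256,-643/1024 }, Right { -2571/4096,-1285/2048,-321/512,-5/8,-1/2,0 } ⇒ simplest -5143/8192
RBRBRBBBBBRBRRB: Left { -1,-3/4,-11/16,-21/32,-41/64,-81/128,-161/256,-643/1024,-5143/8192 }, Right { -2571/4096,-1285/2048,-321/512,-5/8,-1/2,0 } ⇒ simplest -10285/16384

-10285/16384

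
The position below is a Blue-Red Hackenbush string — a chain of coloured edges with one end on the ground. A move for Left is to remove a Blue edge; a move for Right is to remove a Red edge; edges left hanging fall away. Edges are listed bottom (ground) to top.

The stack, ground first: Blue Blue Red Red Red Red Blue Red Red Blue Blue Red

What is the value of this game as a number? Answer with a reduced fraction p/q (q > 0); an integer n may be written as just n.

1101/1024

Recurse on prefixes of the 12-edge string Blue Blue Red Red Red Red Blue Red Red Blue Blue Red:
val_1 [B]  L=[0]  R=[∅]  ⇒ 1
val_2 [BB]  L=[0 1]  R=[∅]  ⇒ 2
val_3 [BBR]  L=[0 1]  R=[2]  ⇒ 3/2
val_4 [BBRR]  L=[0 1]  R=[3/2 2]  ⇒ 5/4
val_5 [BBRRR]  L=[0 1]  R=[5/4 3/2 2]  ⇒ 9/8
val_6 [BBRRRR]  L=[0 1]  R=[9/8 5/4 3/2 2]  ⇒ 17/16
val_7 [BBRRRRB]  L=[0 1 17/16]  R=[9/8 5/4 3/2 2]  ⇒ 35/32
val_8 [BBRRRRBR]  L=[0 1 17/16]  R=[35/32 9/8 5/4 3/2 2]  ⇒ 69/64
val_9 [BBRRRRBRR]  L=[0 1 17/16]  R=[69/64 35/32 9/8 5/4 3/2 2]  ⇒ 137/128
val_10 [BBRRRRBRRB]  L=[0 1 17/16 137/128]  R=[69/64 35/32 9/8 5/4 3/2 2]  ⇒ 275/256
val_11 [BBRRRRBRRBB]  L=[0 1 17/16 137/128 275/256]  R=[69/64 35/32 9/8 5/4 3/2 2]  ⇒ 551/512
val_12 [BBRRRRBRRBBR]  L=[0 1 17/16 137/128 275/256]  R=[551/512 69/64 35/32 9/8 5/4 3/2 2]  ⇒ 1101/1024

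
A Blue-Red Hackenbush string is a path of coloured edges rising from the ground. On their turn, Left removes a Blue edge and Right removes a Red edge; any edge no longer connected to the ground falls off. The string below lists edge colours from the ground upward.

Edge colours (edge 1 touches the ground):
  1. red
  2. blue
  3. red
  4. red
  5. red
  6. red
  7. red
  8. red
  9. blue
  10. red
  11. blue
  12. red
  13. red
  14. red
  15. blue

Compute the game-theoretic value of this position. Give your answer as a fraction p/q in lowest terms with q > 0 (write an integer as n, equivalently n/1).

-16221/16384

val(r) = { none | 0 } so -1
val(rb) = { -1 | 0 } so -1/2
val(rbr) = { -1 | -1/2, 0 } so -3/4
val(rbrr) = { -1 | -3/4, -1/2, 0 } so -7/8
val(rbrrr) = { -1 | -7/8, -3/4, -1/2, 0 } so -15/16
val(rbrrrr) = { -1 | -15/16, -7/8, -3/4, -1/2, 0 } so -31/32
val(rbrrrrr) = { -1 | -31/32, -15/16, -7/8, -3/4, -1/2, 0 } so -63/64
val(rbrrrrrr) = { -1 | -63/64, -31/32, -15/16, -7/8, -3/4, -1/2, 0 } so -127/128
val(rbrrrrrrb) = { -1, -127/128 | -63/64, -31/32, -15/16, -7/8, -3/4, -1/2, 0 } so -253/256
val(rbrrrrrrbr) = { -1, -127/128 | -253/256, -63/64, -31/32, -15/16, -7/8, -3/4, -1/2, 0 } so -507/512
val(rbrrrrrrbrb) = { -1, -127/128, -507/512 | -253/256, -63/64, -31/32, -15/16, -7/8, -3/4, -1/2, 0 } so -1013/1024
val(rbrrrrrrbrbr) = { -1, -127/128, -507/512 | -1013/1024, -253/256, -63/64, -31/32, -15/16, -7/8, -3/4, -1/2, 0 } so -2027/2048
val(rbrrrrrrbrbrr) = { -1, -127/128, -507/512 | -2027/2048, -1013/1024, -253/256, -63/64, -31/32, -15/16, -7/8, -3/4, -1/2, 0 } so -4055/4096
val(rbrrrrrrbrbrrr) = { -1, -127/128, -507/512 | -4055/4096, -2027/2048, -1013/1024, -253/256, -63/64, -31/32, -15/16, -7/8, -3/4, -1/2, 0 } so -8111/8192
val(rbrrrrrrbrbrrrb) = { -1, -127/128, -507/512, -8111/8192 | -4055/4096, -2027/2048, -1013/1024, -253/256, -63/64, -31/32, -15/16, -7/8, -3/4, -1/2, 0 } so -16221/16384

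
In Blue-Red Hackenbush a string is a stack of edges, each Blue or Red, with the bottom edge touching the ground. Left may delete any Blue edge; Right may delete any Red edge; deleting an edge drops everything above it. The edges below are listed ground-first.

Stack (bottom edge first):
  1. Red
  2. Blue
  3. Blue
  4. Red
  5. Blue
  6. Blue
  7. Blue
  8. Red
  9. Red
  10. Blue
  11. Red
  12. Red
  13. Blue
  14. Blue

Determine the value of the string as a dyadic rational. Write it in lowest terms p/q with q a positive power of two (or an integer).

-2265/8192

Prefix values for Red Blue Blue Red Blue Blue Blue Red Red Blue Red Red Blue Blue via {L|R} + simplicity:
R: Left {  }, Right { 0 } → simplest -1
RB: Left { -1 }, Right { 0 } → simplest -1/2
RBB: Left { -1 -1/2 }, Right { 0 } → simplest -1/4
RBBR: Left { -1 -1/2 }, Right { -1/4 0 } → simplest -3/8
RBBRB: Left { -1 -1/2 -3/8 }, Right { -1/4 0 } → simplest -5/16
RBBRBB: Left { -1 -1/2 -3/8 -5/16 }, Right { -1/4 0 } → simplest -9/32
RBBRBBB: Left { -1 -1/2 -3/8 -5/16 -9/32 }, Right { -1/4 0 } → simplest -17/64
RBBRBBBR: Left { -1 -1/2 -3/8 -5/16 -9/32 }, Right { -17/64 -1/4 0 } → simplest -35/128
RBBRBBBRR: Left { -1 -1/2 -3/8 -5/16 -9/32 }, Right { -35/128 -17/64 -1/4 0 } → simplest -71/256
RBBRBBBRRB: Left { -1 -1/2 -3/8 -5/16 -9/32 -71/256 }, Right { -35/128 -17/64 -1/4 0 } → simplest -141/512
RBBRBBBRRBR: Left { -1 -1/2 -3/8 -5/16 -9/32 -71/256 }, Right { -141/512 -35/128 -17/64 -1/4 0 } → simplest -283/1024
RBBRBBBRRBRR: Left { -1 -1/2 -3/8 -5/16 -9/32 -71/256 }, Right { -283/1024 -141/512 -35/128 -17/64 -1/4 0 } → simplest -567/2048
RBBRBBBRRBRRB: Left { -1 -1/2 -3/8 -5/16 -9/32 -71/256 -567/2048 }, Right { -283/1024 -141/512 -35/128 -17/64 -1/4 0 } → simplest -1133/4096
RBBRBBBRRBRRBB: Left { -1 -1/2 -3/8 -5/16 -9/32 -71/256 -567/2048 -1133/4096 }, Right { -283/1024 -141/512 -35/128 -17/64 -1/4 0 } → simplest -2265/8192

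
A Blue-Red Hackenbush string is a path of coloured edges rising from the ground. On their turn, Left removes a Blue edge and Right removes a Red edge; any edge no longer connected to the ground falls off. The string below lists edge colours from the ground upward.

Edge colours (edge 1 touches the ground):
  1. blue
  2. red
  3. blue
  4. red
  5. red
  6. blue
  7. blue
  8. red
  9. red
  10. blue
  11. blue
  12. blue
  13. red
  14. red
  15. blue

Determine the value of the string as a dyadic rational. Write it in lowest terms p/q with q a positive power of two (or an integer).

value(b) = { 0 | · } -> 1
value(br) = { 0 | 1 } -> 1/2
value(brb) = { 0, 1/2 | 1 } -> 3/4
value(brbr) = { 0, 1/2 | 3/4, 1 } -> 5/8
value(brbrr) = { 0, 1/2 | 5/8, 3/4, 1 } -> 9/16
value(brbrrb) = { 0, 1/2, 9/16 | 5/8, 3/4, 1 } -> 19/32
value(brbrrbb) = { 0, 1/2, 9/16, 19/32 | 5/8, 3/4, 1 } -> 39/64
value(brbrrbbr) = { 0, 1/2, 9/16, 19/32 | 39/64, 5/8, 3/4, 1 } -> 77/128
value(brbrrbbrr) = { 0, 1/2, 9/16, 19/32 | 77/128, 39/64, 5/8, 3/4, 1 } -> 153/256
value(brbrrbbrrb) = { 0, 1/2, 9/16, 19/32, 153/256 | 77/128, 39/64, 5/8, 3/4, 1 } -> 307/512
value(brbrrbbrrbb) = { 0, 1/2, 9/16, 19/32, 153/256, 307/512 | 77/128, 39/64, 5/8, 3/4, 1 } -> 615/1024
value(brbrrbbrrbbb) = { 0, 1/2, 9/16, 19/32, 153/256, 307/512, 615/1024 | 77/128, 39/64, 5/8, 3/4, 1 } -> 1231/2048
value(brbrrbbrrbbbr) = { 0, 1/2, 9/16, 19/32, 153/256, 307/512, 615/1024 | 1231/2048, 77/128, 39/64, 5/8, 3/4, 1 } -> 2461/4096
value(brbrrbbrrbbbrr) = { 0, 1/2, 9/16, 19/32, 153/256, 307/512, 615/1024 | 2461/4096, 1231/2048, 77/128, 39/64, 5/8, 3/4, 1 } -> 4921/8192
value(brbrrbbrrbbbrrb) = { 0, 1/2, 9/16, 19/32, 153/256, 307/512, 615/1024, 4921/8192 | 2461/4096, 1231/2048, 77/128, 39/64, 5/8, 3/4, 1 } -> 9843/16384

9843/16384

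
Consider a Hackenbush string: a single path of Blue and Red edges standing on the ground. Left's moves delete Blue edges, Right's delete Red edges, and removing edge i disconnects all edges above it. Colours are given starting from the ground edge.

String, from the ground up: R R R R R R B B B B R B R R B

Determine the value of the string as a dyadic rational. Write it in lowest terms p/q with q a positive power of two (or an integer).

-2605/512

step 1: add R to get R; options L={ — } R={ 0 } = -1
step 2: add R to get RR; options L={ — } R={ -1,0 } = -2
step 3: add R to get RRR; options L={ — } R={ -2,-1,0 } = -3
step 4: add R to get RRRR; options L={ — } R={ -3,-2,-1,0 } = -4
step 5: add R to get RRRRR; options L={ — } R={ -4,-3,-2,-1,0 } = -5
step 6: add R to get RRRRRR; options L={ — } R={ -5,-4,-3,-2,-1,0 } = -6
step 7: add B to get RRRRRRB; options L={ -6 } R={ -5,-4,-3,-2,-1,0 } = -11/2
step 8: add B to get RRRRRRBB; options L={ -6,-11/2 } R={ -5,-4,-3,-2,-1,0 } = -21/4
step 9: add B to get RRRRRRBBB; options L={ -6,-11/2,-21/4 } R={ -5,-4,-3,-2,-1,0 } = -41/8
step 10: add B to get RRRRRRBBBB; options L={ -6,-11/2,-21/4,-41/8 } R={ -5,-4,-3,-2,-1,0 } = -81/16
step 11: add R to get RRRRRRBBBBR; options L={ -6,-11/2,-21/4,-41/8 } R={ -81/16,-5,-4,-3,-2,-1,0 } = -163/32
step 12: add B to get RRRRRRBBBBRB; options L={ -6,-11/2,-21/4,-41/8,-163/32 } R={ -81/16,-5,-4,-3,-2,-1,0 } = -325/64
step 13: add R to get RRRRRRBBBBRBR; options L={ -6,-11/2,-21/4,-41/8,-163/32 } R={ -325/64,-81/16,-5,-4,-3,-2,-1,0 } = -651/128
step 14: add R to get RRRRRRBBBBRBRR; options L={ -6,-11/2,-21/4,-41/8,-163/32 } R={ -651/128,-325/64,-81/16,-5,-4,-3,-2,-1,0 } = -1303/256
step 15: add B to get RRRRRRBBBBRBRRB; options L={ -6,-11/2,-21/4,-41/8,-163/32,-1303/256 } R={ -651/128,-325/64,-81/16,-5,-4,-3,-2,-1,0 } = -2605/512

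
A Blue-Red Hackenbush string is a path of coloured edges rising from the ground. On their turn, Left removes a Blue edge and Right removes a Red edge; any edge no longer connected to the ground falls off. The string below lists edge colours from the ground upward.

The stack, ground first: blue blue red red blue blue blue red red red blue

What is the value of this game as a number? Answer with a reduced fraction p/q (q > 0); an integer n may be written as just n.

Recurse on prefixes of the 11-edge string blue blue red red blue blue blue red red red blue:
b: Left { 0 }, Right { none } gives simplest 1
bb: Left { 0, 1 }, Right { none } gives simplest 2
bbr: Left { 0, 1 }, Right { 2 } gives simplest 3/2
bbrr: Left { 0, 1 }, Right { 3/2, 2 } gives simplest 5/4
bbrrb: Left { 0, 1, 5/4 }, Right { 3/2, 2 } gives simplest 11/8
bbrrbb: Left { 0, 1, 5/4, 11/8 }, Right { 3/2, 2 } gives simplest 23/16
bbrrbbb: Left { 0, 1, 5/4, 11/8, 23/16 }, Right { 3/2, 2 } gives simplest 47/32
bbrrbbbr: Left { 0, 1, 5/4, 11/8, 23/16 }, Right { 47/32, 3/2, 2 } gives simplest 93/64
bbrrbbbrr: Left { 0, 1, 5/4, 11/8, 23/16 }, Right { 93/64, 47/32, 3/2, 2 } gives simplest 185/128
bbrrbbbrrr: Left { 0, 1, 5/4, 11/8, 23/16 }, Right { 185/128, 93/64, 47/32, 3/2, 2 } gives simplest 369/256
bbrrbbbrrrb: Left { 0, 1, 5/4, 11/8, 23/16, 369/256 }, Right { 185/128, 93/64, 47/32, 3/2, 2 } gives simplest 739/512

739/512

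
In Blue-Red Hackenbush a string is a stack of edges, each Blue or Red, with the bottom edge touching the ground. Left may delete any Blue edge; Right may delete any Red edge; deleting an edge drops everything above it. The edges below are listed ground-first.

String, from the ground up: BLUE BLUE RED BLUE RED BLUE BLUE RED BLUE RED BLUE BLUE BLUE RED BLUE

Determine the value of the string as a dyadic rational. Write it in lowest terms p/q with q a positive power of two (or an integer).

1 of 15 · B · max L 0 · min R +∞ gives 1
2 of 15 · BB · max L 1 · min R +∞ gives 2
3 of 15 · BBR · max L 1 · min R 2 gives 3/2
4 of 15 · BBRB · max L 3/2 · min R 2 gives 7/4
5 of 15 · BBRBR · max L 3/2 · min R 7/4 gives 13/8
6 of 15 · BBRBRB · max L 13/8 · min R 7/4 gives 27/16
7 of 15 · BBRBRBB · max L 27/16 · min R 7/4 gives 55/32
8 of 15 · BBRBRBBR · max L 27/16 · min R 55/32 gives 109/64
9 of 15 · BBRBRBBRB · max L 109/64 · min R 55/32 gives 219/128
10 of 15 · BBRBRBBRBR · max L 109/64 · min R 219/128 gives 437/256
11 of 15 · BBRBRBBRBRB · max L 437/256 · min R 219/128 gives 875/512
12 of 15 · BBRBRBBRBRBB · max L 875/512 · min R 219/128 gives 1751/1024
13 of 15 · BBRBRBBRBRBBB · max L 1751/1024 · min R 219/128 gives 3503/2048
14 of 15 · BBRBRBBRBRBBBR · max L 1751/1024 · min R 3503/2048 gives 7005/4096
15 of 15 · BBRBRBBRBRBBBRB · max L 7005/4096 · min R 3503/2048 gives 14011/8192

14011/8192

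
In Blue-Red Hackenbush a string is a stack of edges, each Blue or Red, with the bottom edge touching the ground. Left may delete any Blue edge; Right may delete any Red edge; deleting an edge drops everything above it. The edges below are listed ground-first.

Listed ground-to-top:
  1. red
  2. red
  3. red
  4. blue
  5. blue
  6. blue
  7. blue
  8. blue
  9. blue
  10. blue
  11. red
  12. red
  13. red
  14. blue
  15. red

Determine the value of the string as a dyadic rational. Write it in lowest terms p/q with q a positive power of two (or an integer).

Prefix values for red red red blue blue blue blue blue blue blue red red red blue red via {L|R} + simplicity:
G(r) = { (no moves) | 0 } -> -1
G(rr) = { (no moves) | -1; 0 } -> -2
G(rrr) = { (no moves) | -2; -1; 0 } -> -3
G(rrrb) = { -3 | -2; -1; 0 } -> -5/2
G(rrrbb) = { -3; -5/2 | -2; -1; 0 } -> -9/4
G(rrrbbb) = { -3; -5/2; -9/4 | -2; -1; 0 } -> -17/8
G(rrrbbbb) = { -3; -5/2; -9/4; -17/8 | -2; -1; 0 } -> -33/16
G(rrrbbbbb) = { -3; -5/2; -9/4; -17/8; -33/16 | -2; -1; 0 } -> -65/32
G(rrrbbbbbb) = { -3; -5/2; -9/4; -17/8; -33/16; -65/32 | -2; -1; 0 } -> -129/64
G(rrrbbbbbbb) = { -3; -5/2; -9/4; -17/8; -33/16; -65/32; -129/64 | -2; -1; 0 } -> -257/128
G(rrrbbbbbbbr) = { -3; -5/2; -9/4; -17/8; -33/16; -65/32; -129/64 | -257/128; -2; -1; 0 } -> -515/256
G(rrrbbbbbbbrr) = { -3; -5/2; -9/4; -17/8; -33/16; -65/32; -129/64 | -515/256; -257/128; -2; -1; 0 } -> -1031/512
G(rrrbbbbbbbrrr) = { -3; -5/2; -9/4; -17/8; -33/16; -65/32; -129/64 | -1031/512; -515/256; -257/128; -2; -1; 0 } -> -2063/1024
G(rrrbbbbbbbrrrb) = { -3; -5/2; -9/4; -17/8; -33/16; -65/32; -129/64; -2063/1024 | -1031/512; -515/256; -257/128; -2; -1; 0 } -> -4125/2048
G(rrrbbbbbbbrrrbr) = { -3; -5/2; -9/4; -17/8; -33/16; -65/32; -129/64; -2063/1024 | -4125/2048; -1031/512; -515/256; -257/128; -2; -1; 0 } -> -8251/4096

-8251/4096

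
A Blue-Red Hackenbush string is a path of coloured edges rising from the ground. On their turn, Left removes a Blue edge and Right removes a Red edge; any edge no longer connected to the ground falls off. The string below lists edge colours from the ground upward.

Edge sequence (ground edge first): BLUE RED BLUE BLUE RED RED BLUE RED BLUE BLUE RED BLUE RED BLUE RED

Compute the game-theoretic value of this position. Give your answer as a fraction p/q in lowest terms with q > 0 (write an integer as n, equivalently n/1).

13013/16384

edge 1 of 15 (BLUE): { 0 | — } → 1
edge 2 of 15 (RED): { 0 | 1 } → 1/2
edge 3 of 15 (BLUE): { 0; 1/2 | 1 } → 3/4
edge 4 of 15 (BLUE): { 0; 1/2; 3/4 | 1 } → 7/8
edge 5 of 15 (RED): { 0; 1/2; 3/4 | 7/8; 1 } → 13/16
edge 6 of 15 (RED): { 0; 1/2; 3/4 | 13/16; 7/8; 1 } → 25/32
edge 7 of 15 (BLUE): { 0; 1/2; 3/4; 25/32 | 13/16; 7/8; 1 } → 51/64
edge 8 of 15 (RED): { 0; 1/2; 3/4; 25/32 | 51/64; 13/16; 7/8; 1 } → 101/128
edge 9 of 15 (BLUE): { 0; 1/2; 3/4; 25/32; 101/128 | 51/64; 13/16; 7/8; 1 } → 203/256
edge 10 of 15 (BLUE): { 0; 1/2; 3/4; 25/32; 101/128; 203/256 | 51/64; 13/16; 7/8; 1 } → 407/512
edge 11 of 15 (RED): { 0; 1/2; 3/4; 25/32; 101/128; 203/256 | 407/512; 51/64; 13/16; 7/8; 1 } → 813/1024
edge 12 of 15 (BLUE): { 0; 1/2; 3/4; 25/32; 101/128; 203/256; 813/1024 | 407/512; 51/64; 13/16; 7/8; 1 } → 1627/2048
edge 13 of 15 (RED): { 0; 1/2; 3/4; 25/32; 101/128; 203/256; 813/1024 | 1627/2048; 407/512; 51/64; 13/16; 7/8; 1 } → 3253/4096
edge 14 of 15 (BLUE): { 0; 1/2; 3/4; 25/32; 101/128; 203/256; 813/1024; 3253/4096 | 1627/2048; 407/512; 51/64; 13/16; 7/8; 1 } → 6507/8192
edge 15 of 15 (RED): { 0; 1/2; 3/4; 25/32; 101/128; 203/256; 813/1024; 3253/4096 | 6507/8192; 1627/2048; 407/512; 51/64; 13/16; 7/8; 1 } → 13013/16384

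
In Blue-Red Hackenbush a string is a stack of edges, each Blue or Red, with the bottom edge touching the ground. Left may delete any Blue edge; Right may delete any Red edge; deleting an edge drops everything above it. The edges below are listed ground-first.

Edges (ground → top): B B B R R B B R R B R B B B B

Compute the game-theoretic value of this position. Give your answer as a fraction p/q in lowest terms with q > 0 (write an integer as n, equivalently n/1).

Recurse on prefixes of the 15-edge string B B B R R B B R R B R B B B B:
1 of 15 · B · max L 0 · min R +∞ gives 1
2 of 15 · BB · max L 1 · min R +∞ gives 2
3 of 15 · BBB · max L 2 · min R +∞ gives 3
4 of 15 · BBBR · max L 2 · min R 3 gives 5/2
5 of 15 · BBBRR · max L 2 · min R 5/2 gives 9/4
6 of 15 · BBBRRB · max L 9/4 · min R 5/2 gives 19/8
7 of 15 · BBBRRBB · max L 19/8 · min R 5/2 gives 39/16
8 of 15 · BBBRRBBR · max L 19/8 · min R 39/16 gives 77/32
9 of 15 · BBBRRBBRR · max L 19/8 · min R 77/32 gives 153/64
10 of 15 · BBBRRBBRRB · max L 153/64 · min R 77/32 gives 307/128
11 of 15 · BBBRRBBRRBR · max L 153/64 · min R 307/128 gives 613/256
12 of 15 · BBBRRBBRRBRB · max L 613/256 · min R 307/128 gives 1227/512
13 of 15 · BBBRRBBRRBRBB · max L 1227/512 · min R 307/128 gives 2455/1024
14 of 15 · BBBRRBBRRBRBBB · max L 2455/1024 · min R 307/128 gives 4911/2048
15 of 15 · BBBRRBBRRBRBBBB · max L 4911/2048 · min R 307/128 gives 9823/4096

9823/4096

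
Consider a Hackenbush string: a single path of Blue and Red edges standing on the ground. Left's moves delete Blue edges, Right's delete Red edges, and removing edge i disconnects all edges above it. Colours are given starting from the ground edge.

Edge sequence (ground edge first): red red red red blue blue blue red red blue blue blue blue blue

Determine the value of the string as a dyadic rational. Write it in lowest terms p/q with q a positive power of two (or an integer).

1 of 14 · r · max L −∞ · min R 0 gives -1
2 of 14 · rr · max L −∞ · min R -1 gives -2
3 of 14 · rrr · max L −∞ · min R -2 gives -3
4 of 14 · rrrr · max L −∞ · min R -3 gives -4
5 of 14 · rrrrb · max L -4 · min R -3 gives -7/2
6 of 14 · rrrrbb · max L -7/2 · min R -3 gives -13/4
7 of 14 · rrrrbbb · max L -13/4 · min R -3 gives -25/8
8 of 14 · rrrrbbbr · max L -13/4 · min R -25/8 gives -51/16
9 of 14 · rrrrbbbrr · max L -13/4 · min R -51/16 gives -103/32
10 of 14 · rrrrbbbrrb · max L -103/32 · min R -51/16 gives -205/64
11 of 14 · rrrrbbbrrbb · max L -205/64 · min R -51/16 gives -409/128
12 of 14 · rrrrbbbrrbbb · max L -409/128 · min R -51/16 gives -817/256
13 of 14 · rrrrbbbrrbbbb · max L -817/256 · min R -51/16 gives -1633/512
14 of 14 · rrrrbbbrrbbbbb · max L -1633/512 · min R -51/16 gives -3265/1024

-3265/1024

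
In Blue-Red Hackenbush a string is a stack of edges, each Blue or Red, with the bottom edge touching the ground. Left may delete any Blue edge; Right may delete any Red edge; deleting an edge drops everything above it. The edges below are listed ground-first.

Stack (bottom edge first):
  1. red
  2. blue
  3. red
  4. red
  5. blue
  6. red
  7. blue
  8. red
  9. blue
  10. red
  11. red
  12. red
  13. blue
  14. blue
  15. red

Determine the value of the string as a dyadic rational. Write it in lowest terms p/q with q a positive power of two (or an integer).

-13683/16384

g_1 [r]  L=[(no moves)]  R=[0]  → -1
g_2 [rb]  L=[-1]  R=[0]  → -1/2
g_3 [rbr]  L=[-1]  R=[-1/2,0]  → -3/4
g_4 [rbrr]  L=[-1]  R=[-3/4,-1/2,0]  → -7/8
g_5 [rbrrb]  L=[-1,-7/8]  R=[-3/4,-1/2,0]  → -13/16
g_6 [rbrrbr]  L=[-1,-7/8]  R=[-13/16,-3/4,-1/2,0]  → -27/32
g_7 [rbrrbrb]  L=[-1,-7/8,-27/32]  R=[-13/16,-3/4,-1/2,0]  → -53/64
g_8 [rbrrbrbr]  L=[-1,-7/8,-27/32]  R=[-53/64,-13/16,-3/4,-1/2,0]  → -107/128
g_9 [rbrrbrbrb]  L=[-1,-7/8,-27/32,-107/128]  R=[-53/64,-13/16,-3/4,-1/2,0]  → -213/256
g_10 [rbrrbrbrbr]  L=[-1,-7/8,-27/32,-107/128]  R=[-213/256,-53/64,-13/16,-3/4,-1/2,0]  → -427/512
g_11 [rbrrbrbrbrr]  L=[-1,-7/8,-27/32,-107/128]  R=[-427/512,-213/256,-53/64,-13/16,-3/4,-1/2,0]  → -855/1024
g_12 [rbrrbrbrbrrr]  L=[-1,-7/8,-27/32,-107/128]  R=[-855/1024,-427/512,-213/256,-53/64,-13/16,-3/4,-1/2,0]  → -1711/2048
g_13 [rbrrbrbrbrrrb]  L=[-1,-7/8,-27/32,-107/128,-1711/2048]  R=[-855/1024,-427/512,-213/256,-53/64,-13/16,-3/4,-1/2,0]  → -3421/4096
g_14 [rbrrbrbrbrrrbb]  L=[-1,-7/8,-27/32,-107/128,-1711/2048,-3421/4096]  R=[-855/1024,-427/512,-213/256,-53/64,-13/16,-3/4,-1/2,0]  → -6841/8192
g_15 [rbrrbrbrbrrrbbr]  L=[-1,-7/8,-27/32,-107/128,-1711/2048,-3421/4096]  R=[-6841/8192,-855/1024,-427/512,-213/256,-53/64,-13/16,-3/4,-1/2,0]  → -13683/16384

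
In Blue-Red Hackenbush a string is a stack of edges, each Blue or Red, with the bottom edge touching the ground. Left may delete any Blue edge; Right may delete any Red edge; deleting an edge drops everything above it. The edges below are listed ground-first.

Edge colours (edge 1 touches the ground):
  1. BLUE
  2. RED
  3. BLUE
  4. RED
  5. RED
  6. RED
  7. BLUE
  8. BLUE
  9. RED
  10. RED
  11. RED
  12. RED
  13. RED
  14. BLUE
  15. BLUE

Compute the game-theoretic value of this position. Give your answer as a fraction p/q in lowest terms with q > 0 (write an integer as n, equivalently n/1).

8967/16384

Build value(s[:k]) for k = 1..15, string s = BLUE RED BLUE RED RED RED BLUE BLUE RED RED RED RED RED BLUE BLUE.
value_1 [B]  L=[0]  R=[·]  gives 1
value_2 [BR]  L=[0]  R=[1]  gives 1/2
value_3 [BRB]  L=[0 1/2]  R=[1]  gives 3/4
value_4 [BRBR]  L=[0 1/2]  R=[3/4 1]  gives 5/8
value_5 [BRBRR]  L=[0 1/2]  R=[5/8 3/4 1]  gives 9/16
value_6 [BRBRRR]  L=[0 1/2]  R=[9/16 5/8 3/4 1]  gives 17/32
value_7 [BRBRRRB]  L=[0 1/2 17/32]  R=[9/16 5/8 3/4 1]  gives 35/64
value_8 [BRBRRRBB]  L=[0 1/2 17/32 35/64]  R=[9/16 5/8 3/4 1]  gives 71/128
value_9 [BRBRRRBBR]  L=[0 1/2 17/32 35/64]  R=[71/128 9/16 5/8 3/4 1]  gives 141/256
value_10 [BRBRRRBBRR]  L=[0 1/2 17/32 35/64]  R=[141/256 71/128 9/16 5/8 3/4 1]  gives 281/512
value_11 [BRBRRRBBRRR]  L=[0 1/2 17/32 35/64]  R=[281/512 141/256 71/128 9/16 5/8 3/4 1]  gives 561/1024
value_12 [BRBRRRBBRRRR]  L=[0 1/2 17/32 35/64]  R=[561/1024 281/512 141/256 71/128 9/16 5/8 3/4 1]  gives 1121/2048
value_13 [BRBRRRBBRRRRR]  L=[0 1/2 17/32 35/64]  R=[1121/2048 561/1024 281/512 141/256 71/128 9/16 5/8 3/4 1]  gives 2241/4096
value_14 [BRBRRRBBRRRRRB]  L=[0 1/2 17/32 35/64 2241/4096]  R=[1121/2048 561/1024 281/512 141/256 71/128 9/16 5/8 3/4 1]  gives 4483/8192
value_15 [BRBRRRBBRRRRRBB]  L=[0 1/2 17/32 35/64 2241/4096 4483/8192]  R=[1121/2048 561/1024 281/512 141/256 71/128 9/16 5/8 3/4 1]  gives 8967/16384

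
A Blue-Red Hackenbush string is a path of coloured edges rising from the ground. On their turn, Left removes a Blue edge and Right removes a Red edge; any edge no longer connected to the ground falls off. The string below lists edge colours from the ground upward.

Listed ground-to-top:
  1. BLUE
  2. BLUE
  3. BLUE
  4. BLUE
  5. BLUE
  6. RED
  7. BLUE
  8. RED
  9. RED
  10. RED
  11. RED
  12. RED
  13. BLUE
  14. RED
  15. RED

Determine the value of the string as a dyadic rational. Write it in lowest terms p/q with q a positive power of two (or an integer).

4617/1024

g_1 [B]  L=[0]  R=[·]  => 1
g_2 [BB]  L=[0 1]  R=[·]  => 2
g_3 [BBB]  L=[0 1 2]  R=[·]  => 3
g_4 [BBBB]  L=[0 1 2 3]  R=[·]  => 4
g_5 [BBBBB]  L=[0 1 2 3 4]  R=[·]  => 5
g_6 [BBBBBR]  L=[0 1 2 3 4]  R=[5]  => 9/2
g_7 [BBBBBRB]  L=[0 1 2 3 4 9/2]  R=[5]  => 19/4
g_8 [BBBBBRBR]  L=[0 1 2 3 4 9/2]  R=[19/4 5]  => 37/8
g_9 [BBBBBRBRR]  L=[0 1 2 3 4 9/2]  R=[37/8 19/4 5]  => 73/16
g_10 [BBBBBRBRRR]  L=[0 1 2 3 4 9/2]  R=[73/16 37/8 19/4 5]  => 145/32
g_11 [BBBBBRBRRRR]  L=[0 1 2 3 4 9/2]  R=[145/32 73/16 37/8 19/4 5]  => 289/64
g_12 [BBBBBRBRRRRR]  L=[0 1 2 3 4 9/2]  R=[289/64 145/32 73/16 37/8 19/4 5]  => 577/128
g_13 [BBBBBRBRRRRRB]  L=[0 1 2 3 4 9/2 577/128]  R=[289/64 145/32 73/16 37/8 19/4 5]  => 1155/256
g_14 [BBBBBRBRRRRRBR]  L=[0 1 2 3 4 9/2 577/128]  R=[1155/256 289/64 145/32 73/16 37/8 19/4 5]  => 2309/512
g_15 [BBBBBRBRRRRRBRR]  L=[0 1 2 3 4 9/2 577/128]  R=[2309/512 1155/256 289/64 145/32 73/16 37/8 19/4 5]  => 4617/1024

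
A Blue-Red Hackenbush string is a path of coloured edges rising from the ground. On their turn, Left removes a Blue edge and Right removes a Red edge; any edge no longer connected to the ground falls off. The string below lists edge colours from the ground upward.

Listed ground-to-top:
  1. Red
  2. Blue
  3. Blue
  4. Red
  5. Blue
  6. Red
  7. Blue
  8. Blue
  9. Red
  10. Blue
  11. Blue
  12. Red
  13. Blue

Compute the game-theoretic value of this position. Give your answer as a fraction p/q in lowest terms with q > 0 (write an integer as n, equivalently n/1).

edge 1 of 13 (Red): { — | 0 } → -1
edge 2 of 13 (Blue): { -1 | 0 } → -1/2
edge 3 of 13 (Blue): { -1,-1/2 | 0 } → -1/4
edge 4 of 13 (Red): { -1,-1/2 | -1/4,0 } → -3/8
edge 5 of 13 (Blue): { -1,-1/2,-3/8 | -1/4,0 } → -5/16
edge 6 of 13 (Red): { -1,-1/2,-3/8 | -5/16,-1/4,0 } → -11/32
edge 7 of 13 (Blue): { -1,-1/2,-3/8,-11/32 | -5/16,-1/4,0 } → -21/64
edge 8 of 13 (Blue): { -1,-1/2,-3/8,-11/32,-21/64 | -5/16,-1/4,0 } → -41/128
edge 9 of 13 (Red): { -1,-1/2,-3/8,-11/32,-21/64 | -41/128,-5/16,-1/4,0 } → -83/256
edge 10 of 13 (Blue): { -1,-1/2,-3/8,-11/32,-21/64,-83/256 | -41/128,-5/16,-1/4,0 } → -165/512
edge 11 of 13 (Blue): { -1,-1/2,-3/8,-11/32,-21/64,-83/256,-165/512 | -41/128,-5/16,-1/4,0 } → -329/1024
edge 12 of 13 (Red): { -1,-1/2,-3/8,-11/32,-21/64,-83/256,-165/512 | -329/1024,-41/128,-5/16,-1/4,0 } → -659/2048
edge 13 of 13 (Blue): { -1,-1/2,-3/8,-11/32,-21/64,-83/256,-165/512,-659/2048 | -329/1024,-41/128,-5/16,-1/4,0 } → -1317/4096

-1317/4096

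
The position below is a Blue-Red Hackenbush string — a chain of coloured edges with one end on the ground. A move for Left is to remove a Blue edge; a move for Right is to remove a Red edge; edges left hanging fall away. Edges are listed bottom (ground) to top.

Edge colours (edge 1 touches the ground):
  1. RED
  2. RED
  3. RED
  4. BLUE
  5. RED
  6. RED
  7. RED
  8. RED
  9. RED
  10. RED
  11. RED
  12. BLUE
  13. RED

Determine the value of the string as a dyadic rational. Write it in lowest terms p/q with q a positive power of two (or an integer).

R: Left { none }, Right { 0 } → simplest -1
RR: Left { none }, Right { -1; 0 } → simplest -2
RRR: Left { none }, Right { -2; -1; 0 } → simplest -3
RRRB: Left { -3 }, Right { -2; -1; 0 } → simplest -5/2
RRRBR: Left { -3 }, Right { -5/2; -2; -1; 0 } → simplest -11/4
RRRBRR: Left { -3 }, Right { -11/4; -5/2; -2; -1; 0 } → simplest -23/8
RRRBRRR: Left { -3 }, Right { -23/8; -11/4; -5/2; -2; -1; 0 } → simplest -47/16
RRRBRRRR: Left { -3 }, Right { -47/16; -23/8; -11/4; -5/2; -2; -1; 0 } → simplest -95/32
RRRBRRRRR: Left { -3 }, Right { -95/32; -47/16; -23/8; -11/4; -5/2; -2; -1; 0 } → simplest -191/64
RRRBRRRRRR: Left { -3 }, Right { -191/64; -95/32; -47/16; -23/8; -11/4; -5/2; -2; -1; 0 } → simplest -383/128
RRRBRRRRRRR: Left { -3 }, Right { -383/128; -191/64; -95/32; -47/16; -23/8; -11/4; -5/2; -2; -1; 0 } → simplest -767/256
RRRBRRRRRRRB: Left { -3; -767/256 }, Right { -383/128; -191/64; -95/32; -47/16; -23/8; -11/4; -5/2; -2; -1; 0 } → simplest -1533/512
RRRBRRRRRRRBR: Left { -3; -767/256 }, Right { -1533/512; -383/128; -191/64; -95/32; -47/16; -23/8; -11/4; -5/2; -2; -1; 0 } → simplest -3067/1024

-3067/1024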